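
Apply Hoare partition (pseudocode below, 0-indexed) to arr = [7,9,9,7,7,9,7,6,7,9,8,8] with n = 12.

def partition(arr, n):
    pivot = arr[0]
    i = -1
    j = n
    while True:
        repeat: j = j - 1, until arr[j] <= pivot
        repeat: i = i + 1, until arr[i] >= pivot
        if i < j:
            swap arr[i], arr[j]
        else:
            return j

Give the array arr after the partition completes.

[7,6,7,7,7,9,9,9,7,9,8,8]

pivot = arr[0] = 7; i = -1, j = 12
j→8 (arr[8]=7≤7), i→0 (arr[0]=7≥7); i<j, swap → [7,9,9,7,7,9,7,6,7,9,8,8]
j→7 (arr[7]=6≤7), i→1 (arr[1]=9≥7); i<j, swap → [7,6,9,7,7,9,7,9,7,9,8,8]
j→6 (arr[6]=7≤7), i→2 (arr[2]=9≥7); i<j, swap → [7,6,7,7,7,9,9,9,7,9,8,8]
j→4 (arr[4]=7≤7), i→3 (arr[3]=7≥7); i<j, swap → [7,6,7,7,7,9,9,9,7,9,8,8]
j→3, i→4; i≥j, return j=3. arr = [7,6,7,7,7,9,9,9,7,9,8,8]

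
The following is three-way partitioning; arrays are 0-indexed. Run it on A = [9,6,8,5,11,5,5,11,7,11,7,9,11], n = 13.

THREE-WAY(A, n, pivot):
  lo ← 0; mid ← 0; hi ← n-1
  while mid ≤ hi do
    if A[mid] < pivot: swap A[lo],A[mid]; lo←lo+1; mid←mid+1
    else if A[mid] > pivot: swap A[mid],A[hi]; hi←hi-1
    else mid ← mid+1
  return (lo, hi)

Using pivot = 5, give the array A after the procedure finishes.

pivot = 5; lo=0, mid=0, hi=12
A[mid]=9>5: swap A[0],A[12]; hi=11 → [11,6,8,5,11,5,5,11,7,11,7,9,9]
A[mid]=11>5: swap A[0],A[11]; hi=10 → [9,6,8,5,11,5,5,11,7,11,7,11,9]
A[mid]=9>5: swap A[0],A[10]; hi=9 → [7,6,8,5,11,5,5,11,7,11,9,11,9]
A[mid]=7>5: swap A[0],A[9]; hi=8 → [11,6,8,5,11,5,5,11,7,7,9,11,9]
A[mid]=11>5: swap A[0],A[8]; hi=7 → [7,6,8,5,11,5,5,11,11,7,9,11,9]
A[mid]=7>5: swap A[0],A[7]; hi=6 → [11,6,8,5,11,5,5,7,11,7,9,11,9]
A[mid]=11>5: swap A[0],A[6]; hi=5 → [5,6,8,5,11,5,11,7,11,7,9,11,9]
A[mid]=5=5: mid=1
A[mid]=6>5: swap A[1],A[5]; hi=4 → [5,5,8,5,11,6,11,7,11,7,9,11,9]
A[mid]=5=5: mid=2
A[mid]=8>5: swap A[2],A[4]; hi=3 → [5,5,11,5,8,6,11,7,11,7,9,11,9]
A[mid]=11>5: swap A[2],A[3]; hi=2 → [5,5,5,11,8,6,11,7,11,7,9,11,9]
A[mid]=5=5: mid=3
end: lo=0, hi=2; A = [5,5,5,11,8,6,11,7,11,7,9,11,9]

[5,5,5,11,8,6,11,7,11,7,9,11,9]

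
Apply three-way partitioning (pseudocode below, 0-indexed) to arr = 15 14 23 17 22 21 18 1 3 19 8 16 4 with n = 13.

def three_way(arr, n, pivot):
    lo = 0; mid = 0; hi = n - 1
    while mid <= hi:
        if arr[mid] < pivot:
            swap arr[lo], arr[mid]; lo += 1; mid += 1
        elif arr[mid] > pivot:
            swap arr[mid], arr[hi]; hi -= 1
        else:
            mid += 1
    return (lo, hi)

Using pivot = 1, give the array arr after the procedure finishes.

pivot = 1; lo=0, mid=0, hi=12
arr[mid]=15>1: swap arr[0],arr[12]; hi=11 → 4 14 23 17 22 21 18 1 3 19 8 16 15
arr[mid]=4>1: swap arr[0],arr[11]; hi=10 → 16 14 23 17 22 21 18 1 3 19 8 4 15
arr[mid]=16>1: swap arr[0],arr[10]; hi=9 → 8 14 23 17 22 21 18 1 3 19 16 4 15
arr[mid]=8>1: swap arr[0],arr[9]; hi=8 → 19 14 23 17 22 21 18 1 3 8 16 4 15
arr[mid]=19>1: swap arr[0],arr[8]; hi=7 → 3 14 23 17 22 21 18 1 19 8 16 4 15
arr[mid]=3>1: swap arr[0],arr[7]; hi=6 → 1 14 23 17 22 21 18 3 19 8 16 4 15
arr[mid]=1=1: mid=1
arr[mid]=14>1: swap arr[1],arr[6]; hi=5 → 1 18 23 17 22 21 14 3 19 8 16 4 15
arr[mid]=18>1: swap arr[1],arr[5]; hi=4 → 1 21 23 17 22 18 14 3 19 8 16 4 15
arr[mid]=21>1: swap arr[1],arr[4]; hi=3 → 1 22 23 17 21 18 14 3 19 8 16 4 15
arr[mid]=22>1: swap arr[1],arr[3]; hi=2 → 1 17 23 22 21 18 14 3 19 8 16 4 15
arr[mid]=17>1: swap arr[1],arr[2]; hi=1 → 1 23 17 22 21 18 14 3 19 8 16 4 15
arr[mid]=23>1: swap arr[1],arr[1]; hi=0 → 1 23 17 22 21 18 14 3 19 8 16 4 15
end: lo=0, hi=0; arr = 1 23 17 22 21 18 14 3 19 8 16 4 15

1 23 17 22 21 18 14 3 19 8 16 4 15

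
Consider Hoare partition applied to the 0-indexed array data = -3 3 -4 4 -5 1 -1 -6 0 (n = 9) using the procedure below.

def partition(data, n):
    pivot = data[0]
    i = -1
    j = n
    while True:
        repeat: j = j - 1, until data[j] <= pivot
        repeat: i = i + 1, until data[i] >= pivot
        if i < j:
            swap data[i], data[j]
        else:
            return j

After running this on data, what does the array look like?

pivot=-3
j stops at 7 (-6), i stops at 0 (-3); swap ⇒ -6 3 -4 4 -5 1 -1 -3 0
j stops at 4 (-5), i stops at 1 (3); swap ⇒ -6 -5 -4 4 3 1 -1 -3 0
j stops at 2, i stops at 3; i≥j ⇒ return 2. data=-6 -5 -4 4 3 1 -1 -3 0

-6 -5 -4 4 3 1 -1 -3 0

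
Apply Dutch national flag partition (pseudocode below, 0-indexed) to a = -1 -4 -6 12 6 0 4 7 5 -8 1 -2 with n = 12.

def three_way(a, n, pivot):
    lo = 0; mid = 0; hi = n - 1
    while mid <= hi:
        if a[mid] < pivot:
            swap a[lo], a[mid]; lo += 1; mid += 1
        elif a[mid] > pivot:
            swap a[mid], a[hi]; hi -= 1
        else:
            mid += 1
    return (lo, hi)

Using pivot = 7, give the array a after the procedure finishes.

-1 -4 -6 -2 6 0 4 5 -8 1 7 12

lo=0 mid=0 hi=11
-1<7: swap(0,0), lo=1 mid=1 ⇒ -1 -4 -6 12 6 0 4 7 5 -8 1 -2
-4<7: swap(1,1), lo=2 mid=2 ⇒ -1 -4 -6 12 6 0 4 7 5 -8 1 -2
-6<7: swap(2,2), lo=3 mid=3 ⇒ -1 -4 -6 12 6 0 4 7 5 -8 1 -2
12>7: swap(3,11), hi=10 ⇒ -1 -4 -6 -2 6 0 4 7 5 -8 1 12
-2<7: swap(3,3), lo=4 mid=4 ⇒ -1 -4 -6 -2 6 0 4 7 5 -8 1 12
6<7: swap(4,4), lo=5 mid=5 ⇒ -1 -4 -6 -2 6 0 4 7 5 -8 1 12
0<7: swap(5,5), lo=6 mid=6 ⇒ -1 -4 -6 -2 6 0 4 7 5 -8 1 12
4<7: swap(6,6), lo=7 mid=7 ⇒ -1 -4 -6 -2 6 0 4 7 5 -8 1 12
7=7: mid=8
5<7: swap(7,8), lo=8 mid=9 ⇒ -1 -4 -6 -2 6 0 4 5 7 -8 1 12
-8<7: swap(8,9), lo=9 mid=10 ⇒ -1 -4 -6 -2 6 0 4 5 -8 7 1 12
1<7: swap(9,10), lo=10 mid=11 ⇒ -1 -4 -6 -2 6 0 4 5 -8 1 7 12
done. lo=10 hi=10; a=-1 -4 -6 -2 6 0 4 5 -8 1 7 12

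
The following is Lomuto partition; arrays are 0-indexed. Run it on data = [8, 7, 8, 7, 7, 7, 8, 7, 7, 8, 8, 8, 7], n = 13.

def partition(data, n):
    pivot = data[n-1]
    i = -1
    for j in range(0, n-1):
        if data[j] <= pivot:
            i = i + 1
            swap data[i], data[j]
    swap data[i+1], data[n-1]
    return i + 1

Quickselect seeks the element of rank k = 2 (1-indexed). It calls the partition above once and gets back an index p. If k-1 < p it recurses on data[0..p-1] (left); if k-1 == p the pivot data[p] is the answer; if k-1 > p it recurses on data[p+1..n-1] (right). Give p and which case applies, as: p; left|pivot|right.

pivot=7, i=-1
j=0: 8>7, skip
j=1: 7≤7, i=0, swap(0,1) ⇒ [7, 8, 8, 7, 7, 7, 8, 7, 7, 8, 8, 8, 7]
j=2: 8>7, skip
j=3: 7≤7, i=1, swap(1,3) ⇒ [7, 7, 8, 8, 7, 7, 8, 7, 7, 8, 8, 8, 7]
j=4: 7≤7, i=2, swap(2,4) ⇒ [7, 7, 7, 8, 8, 7, 8, 7, 7, 8, 8, 8, 7]
j=5: 7≤7, i=3, swap(3,5) ⇒ [7, 7, 7, 7, 8, 8, 8, 7, 7, 8, 8, 8, 7]
j=6: 8>7, skip
j=7: 7≤7, i=4, swap(4,7) ⇒ [7, 7, 7, 7, 7, 8, 8, 8, 7, 8, 8, 8, 7]
j=8: 7≤7, i=5, swap(5,8) ⇒ [7, 7, 7, 7, 7, 7, 8, 8, 8, 8, 8, 8, 7]
j=9: 8>7, skip
j=10: 8>7, skip
j=11: 8>7, skip
swap(6,12) ⇒ [7, 7, 7, 7, 7, 7, 7, 8, 8, 8, 8, 8, 8]; return 6
p = 6; k-1 = 1 < 6 ⇒ left

6; left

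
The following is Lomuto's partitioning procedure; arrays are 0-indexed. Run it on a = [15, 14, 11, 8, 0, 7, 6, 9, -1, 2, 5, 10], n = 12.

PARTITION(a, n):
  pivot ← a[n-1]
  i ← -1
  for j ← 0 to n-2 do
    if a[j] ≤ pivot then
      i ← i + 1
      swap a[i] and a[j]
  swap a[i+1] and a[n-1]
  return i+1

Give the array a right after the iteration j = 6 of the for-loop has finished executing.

[8, 0, 7, 6, 14, 11, 15, 9, -1, 2, 5, 10]

pivot = a[11] = 10; i = -1
j=0: a[0]=15 > 10 → no swap
j=1: a[1]=14 > 10 → no swap
j=2: a[2]=11 > 10 → no swap
j=3: a[3]=8 ≤ 10 → i=0, swap a[0],a[3] → [8, 14, 11, 15, 0, 7, 6, 9, -1, 2, 5, 10]
j=4: a[4]=0 ≤ 10 → i=1, swap a[1],a[4] → [8, 0, 11, 15, 14, 7, 6, 9, -1, 2, 5, 10]
j=5: a[5]=7 ≤ 10 → i=2, swap a[2],a[5] → [8, 0, 7, 15, 14, 11, 6, 9, -1, 2, 5, 10]
j=6: a[6]=6 ≤ 10 → i=3, swap a[3],a[6] → [8, 0, 7, 6, 14, 11, 15, 9, -1, 2, 5, 10]
(after j=6) a = [8, 0, 7, 6, 14, 11, 15, 9, -1, 2, 5, 10]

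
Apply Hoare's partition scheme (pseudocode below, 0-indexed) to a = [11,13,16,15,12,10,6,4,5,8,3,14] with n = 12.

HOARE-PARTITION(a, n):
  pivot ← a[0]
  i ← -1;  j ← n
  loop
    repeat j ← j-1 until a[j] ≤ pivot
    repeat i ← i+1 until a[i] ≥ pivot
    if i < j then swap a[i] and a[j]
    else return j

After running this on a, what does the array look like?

[3,8,5,4,6,10,12,15,16,13,11,14]

pivot=11
j stops at 10 (3), i stops at 0 (11); swap ⇒ [3,13,16,15,12,10,6,4,5,8,11,14]
j stops at 9 (8), i stops at 1 (13); swap ⇒ [3,8,16,15,12,10,6,4,5,13,11,14]
j stops at 8 (5), i stops at 2 (16); swap ⇒ [3,8,5,15,12,10,6,4,16,13,11,14]
j stops at 7 (4), i stops at 3 (15); swap ⇒ [3,8,5,4,12,10,6,15,16,13,11,14]
j stops at 6 (6), i stops at 4 (12); swap ⇒ [3,8,5,4,6,10,12,15,16,13,11,14]
j stops at 5, i stops at 6; i≥j ⇒ return 5. a=[3,8,5,4,6,10,12,15,16,13,11,14]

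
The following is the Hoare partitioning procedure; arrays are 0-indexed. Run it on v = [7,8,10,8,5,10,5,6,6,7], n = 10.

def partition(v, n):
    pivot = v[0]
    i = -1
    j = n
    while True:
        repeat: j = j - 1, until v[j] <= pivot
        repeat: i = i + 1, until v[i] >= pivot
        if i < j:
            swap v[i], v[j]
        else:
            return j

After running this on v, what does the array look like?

pivot = v[0] = 7; i = -1, j = 10
j→9 (v[9]=7≤7), i→0 (v[0]=7≥7); i<j, swap → [7,8,10,8,5,10,5,6,6,7]
j→8 (v[8]=6≤7), i→1 (v[1]=8≥7); i<j, swap → [7,6,10,8,5,10,5,6,8,7]
j→7 (v[7]=6≤7), i→2 (v[2]=10≥7); i<j, swap → [7,6,6,8,5,10,5,10,8,7]
j→6 (v[6]=5≤7), i→3 (v[3]=8≥7); i<j, swap → [7,6,6,5,5,10,8,10,8,7]
j→4, i→5; i≥j, return j=4. v = [7,6,6,5,5,10,8,10,8,7]

[7,6,6,5,5,10,8,10,8,7]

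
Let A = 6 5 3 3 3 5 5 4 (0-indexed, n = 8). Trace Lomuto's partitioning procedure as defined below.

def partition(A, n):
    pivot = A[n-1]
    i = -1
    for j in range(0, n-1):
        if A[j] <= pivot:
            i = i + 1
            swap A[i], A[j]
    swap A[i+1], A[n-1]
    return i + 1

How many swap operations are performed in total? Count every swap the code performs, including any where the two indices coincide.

pivot=4, i=-1
j=0: 6>4, skip
j=1: 5>4, skip
j=2: 3≤4, i=0, swap(0,2) ⇒ 3 5 6 3 3 5 5 4
j=3: 3≤4, i=1, swap(1,3) ⇒ 3 3 6 5 3 5 5 4
j=4: 3≤4, i=2, swap(2,4) ⇒ 3 3 3 5 6 5 5 4
j=5: 5>4, skip
j=6: 5>4, skip
swap(3,7) ⇒ 3 3 3 4 6 5 5 5; return 3

4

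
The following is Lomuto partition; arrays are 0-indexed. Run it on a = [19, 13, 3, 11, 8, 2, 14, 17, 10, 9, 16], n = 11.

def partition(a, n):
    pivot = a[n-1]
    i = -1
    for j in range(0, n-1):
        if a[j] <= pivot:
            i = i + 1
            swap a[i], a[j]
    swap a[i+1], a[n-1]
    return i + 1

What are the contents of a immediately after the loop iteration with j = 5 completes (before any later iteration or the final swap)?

pivot = a[10] = 16; i = -1
j=0: a[0]=19 > 16 → no swap
j=1: a[1]=13 ≤ 16 → i=0, swap a[0],a[1] → [13, 19, 3, 11, 8, 2, 14, 17, 10, 9, 16]
j=2: a[2]=3 ≤ 16 → i=1, swap a[1],a[2] → [13, 3, 19, 11, 8, 2, 14, 17, 10, 9, 16]
j=3: a[3]=11 ≤ 16 → i=2, swap a[2],a[3] → [13, 3, 11, 19, 8, 2, 14, 17, 10, 9, 16]
j=4: a[4]=8 ≤ 16 → i=3, swap a[3],a[4] → [13, 3, 11, 8, 19, 2, 14, 17, 10, 9, 16]
j=5: a[5]=2 ≤ 16 → i=4, swap a[4],a[5] → [13, 3, 11, 8, 2, 19, 14, 17, 10, 9, 16]
(after j=5) a = [13, 3, 11, 8, 2, 19, 14, 17, 10, 9, 16]

[13, 3, 11, 8, 2, 19, 14, 17, 10, 9, 16]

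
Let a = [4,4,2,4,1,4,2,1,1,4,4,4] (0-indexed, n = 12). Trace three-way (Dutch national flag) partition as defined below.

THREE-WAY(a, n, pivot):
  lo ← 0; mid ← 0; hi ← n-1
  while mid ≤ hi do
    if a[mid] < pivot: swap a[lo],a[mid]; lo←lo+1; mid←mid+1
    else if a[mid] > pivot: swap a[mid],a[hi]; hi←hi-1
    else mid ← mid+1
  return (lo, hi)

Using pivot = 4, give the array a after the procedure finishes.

[2,1,2,1,1,4,4,4,4,4,4,4]

lo=0 mid=0 hi=11
4=4: mid=1
4=4: mid=2
2<4: swap(0,2), lo=1 mid=3 ⇒ [2,4,4,4,1,4,2,1,1,4,4,4]
4=4: mid=4
1<4: swap(1,4), lo=2 mid=5 ⇒ [2,1,4,4,4,4,2,1,1,4,4,4]
4=4: mid=6
2<4: swap(2,6), lo=3 mid=7 ⇒ [2,1,2,4,4,4,4,1,1,4,4,4]
1<4: swap(3,7), lo=4 mid=8 ⇒ [2,1,2,1,4,4,4,4,1,4,4,4]
1<4: swap(4,8), lo=5 mid=9 ⇒ [2,1,2,1,1,4,4,4,4,4,4,4]
4=4: mid=10
4=4: mid=11
4=4: mid=12
done. lo=5 hi=11; a=[2,1,2,1,1,4,4,4,4,4,4,4]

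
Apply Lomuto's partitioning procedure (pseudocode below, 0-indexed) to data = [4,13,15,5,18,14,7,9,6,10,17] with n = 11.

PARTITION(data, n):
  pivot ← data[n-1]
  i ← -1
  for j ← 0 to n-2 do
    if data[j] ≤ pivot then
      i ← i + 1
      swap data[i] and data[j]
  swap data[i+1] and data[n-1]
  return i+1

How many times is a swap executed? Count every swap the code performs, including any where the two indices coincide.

10

pivot = data[10] = 17; i = -1
j=0: data[0]=4 ≤ 17 → i=0, swap data[0],data[0] (no change) → [4,13,15,5,18,14,7,9,6,10,17]
j=1: data[1]=13 ≤ 17 → i=1, swap data[1],data[1] (no change) → [4,13,15,5,18,14,7,9,6,10,17]
j=2: data[2]=15 ≤ 17 → i=2, swap data[2],data[2] (no change) → [4,13,15,5,18,14,7,9,6,10,17]
j=3: data[3]=5 ≤ 17 → i=3, swap data[3],data[3] (no change) → [4,13,15,5,18,14,7,9,6,10,17]
j=4: data[4]=18 > 17 → no swap
j=5: data[5]=14 ≤ 17 → i=4, swap data[4],data[5] → [4,13,15,5,14,18,7,9,6,10,17]
j=6: data[6]=7 ≤ 17 → i=5, swap data[5],data[6] → [4,13,15,5,14,7,18,9,6,10,17]
j=7: data[7]=9 ≤ 17 → i=6, swap data[6],data[7] → [4,13,15,5,14,7,9,18,6,10,17]
j=8: data[8]=6 ≤ 17 → i=7, swap data[7],data[8] → [4,13,15,5,14,7,9,6,18,10,17]
j=9: data[9]=10 ≤ 17 → i=8, swap data[8],data[9] → [4,13,15,5,14,7,9,6,10,18,17]
final swap data[9],data[10] → [4,13,15,5,14,7,9,6,10,17,18]; return 9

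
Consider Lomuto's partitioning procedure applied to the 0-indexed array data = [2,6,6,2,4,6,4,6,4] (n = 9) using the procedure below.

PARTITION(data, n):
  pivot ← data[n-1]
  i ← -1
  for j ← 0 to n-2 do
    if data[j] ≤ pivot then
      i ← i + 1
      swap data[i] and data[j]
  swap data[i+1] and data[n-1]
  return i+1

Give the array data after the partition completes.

pivot = data[8] = 4; i = -1
j=0: data[0]=2 ≤ 4 → i=0, swap data[0],data[0] (no change) → [2,6,6,2,4,6,4,6,4]
j=1: data[1]=6 > 4 → no swap
j=2: data[2]=6 > 4 → no swap
j=3: data[3]=2 ≤ 4 → i=1, swap data[1],data[3] → [2,2,6,6,4,6,4,6,4]
j=4: data[4]=4 ≤ 4 → i=2, swap data[2],data[4] → [2,2,4,6,6,6,4,6,4]
j=5: data[5]=6 > 4 → no swap
j=6: data[6]=4 ≤ 4 → i=3, swap data[3],data[6] → [2,2,4,4,6,6,6,6,4]
j=7: data[7]=6 > 4 → no swap
final swap data[4],data[8] → [2,2,4,4,4,6,6,6,6]; return 4

[2,2,4,4,4,6,6,6,6]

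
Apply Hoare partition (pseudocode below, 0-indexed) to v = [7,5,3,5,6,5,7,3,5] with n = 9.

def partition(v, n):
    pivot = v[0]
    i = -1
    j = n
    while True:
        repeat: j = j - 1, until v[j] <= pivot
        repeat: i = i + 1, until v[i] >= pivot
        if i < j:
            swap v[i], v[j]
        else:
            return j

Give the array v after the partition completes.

[5,5,3,5,6,5,3,7,7]

pivot = v[0] = 7; i = -1, j = 9
j→8 (v[8]=5≤7), i→0 (v[0]=7≥7); i<j, swap → [5,5,3,5,6,5,7,3,7]
j→7 (v[7]=3≤7), i→6 (v[6]=7≥7); i<j, swap → [5,5,3,5,6,5,3,7,7]
j→6, i→7; i≥j, return j=6. v = [5,5,3,5,6,5,3,7,7]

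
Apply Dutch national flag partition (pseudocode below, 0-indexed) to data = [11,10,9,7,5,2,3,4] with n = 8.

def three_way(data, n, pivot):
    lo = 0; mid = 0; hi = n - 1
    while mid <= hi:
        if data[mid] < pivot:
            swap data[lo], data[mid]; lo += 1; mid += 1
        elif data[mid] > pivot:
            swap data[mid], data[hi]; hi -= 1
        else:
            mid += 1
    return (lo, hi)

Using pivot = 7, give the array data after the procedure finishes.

[4,3,2,5,7,9,10,11]

pivot = 7; lo=0, mid=0, hi=7
data[mid]=11>7: swap data[0],data[7]; hi=6 → [4,10,9,7,5,2,3,11]
data[mid]=4<7: swap data[0],data[0]; lo=1,mid=1 → [4,10,9,7,5,2,3,11]
data[mid]=10>7: swap data[1],data[6]; hi=5 → [4,3,9,7,5,2,10,11]
data[mid]=3<7: swap data[1],data[1]; lo=2,mid=2 → [4,3,9,7,5,2,10,11]
data[mid]=9>7: swap data[2],data[5]; hi=4 → [4,3,2,7,5,9,10,11]
data[mid]=2<7: swap data[2],data[2]; lo=3,mid=3 → [4,3,2,7,5,9,10,11]
data[mid]=7=7: mid=4
data[mid]=5<7: swap data[3],data[4]; lo=4,mid=5 → [4,3,2,5,7,9,10,11]
end: lo=4, hi=4; data = [4,3,2,5,7,9,10,11]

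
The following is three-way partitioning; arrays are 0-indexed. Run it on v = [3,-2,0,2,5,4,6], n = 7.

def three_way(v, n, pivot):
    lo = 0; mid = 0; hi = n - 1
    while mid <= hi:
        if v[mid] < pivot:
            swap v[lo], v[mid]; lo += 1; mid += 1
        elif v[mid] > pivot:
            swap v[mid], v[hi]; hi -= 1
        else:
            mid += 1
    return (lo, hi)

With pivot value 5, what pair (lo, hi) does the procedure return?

(5, 5)

lo=0 mid=0 hi=6
3<5: swap(0,0), lo=1 mid=1 ⇒ [3,-2,0,2,5,4,6]
-2<5: swap(1,1), lo=2 mid=2 ⇒ [3,-2,0,2,5,4,6]
0<5: swap(2,2), lo=3 mid=3 ⇒ [3,-2,0,2,5,4,6]
2<5: swap(3,3), lo=4 mid=4 ⇒ [3,-2,0,2,5,4,6]
5=5: mid=5
4<5: swap(4,5), lo=5 mid=6 ⇒ [3,-2,0,2,4,5,6]
6>5: swap(6,6), hi=5 ⇒ [3,-2,0,2,4,5,6]
done. lo=5 hi=5; v=[3,-2,0,2,4,5,6]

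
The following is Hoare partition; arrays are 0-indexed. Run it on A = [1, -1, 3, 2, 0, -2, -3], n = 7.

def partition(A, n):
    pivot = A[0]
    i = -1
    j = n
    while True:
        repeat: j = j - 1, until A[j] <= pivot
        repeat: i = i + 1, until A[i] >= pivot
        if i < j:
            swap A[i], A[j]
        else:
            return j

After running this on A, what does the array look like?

[-3, -1, -2, 0, 2, 3, 1]

pivot = A[0] = 1; i = -1, j = 7
j→6 (A[6]=-3≤1), i→0 (A[0]=1≥1); i<j, swap → [-3, -1, 3, 2, 0, -2, 1]
j→5 (A[5]=-2≤1), i→2 (A[2]=3≥1); i<j, swap → [-3, -1, -2, 2, 0, 3, 1]
j→4 (A[4]=0≤1), i→3 (A[3]=2≥1); i<j, swap → [-3, -1, -2, 0, 2, 3, 1]
j→3, i→4; i≥j, return j=3. A = [-3, -1, -2, 0, 2, 3, 1]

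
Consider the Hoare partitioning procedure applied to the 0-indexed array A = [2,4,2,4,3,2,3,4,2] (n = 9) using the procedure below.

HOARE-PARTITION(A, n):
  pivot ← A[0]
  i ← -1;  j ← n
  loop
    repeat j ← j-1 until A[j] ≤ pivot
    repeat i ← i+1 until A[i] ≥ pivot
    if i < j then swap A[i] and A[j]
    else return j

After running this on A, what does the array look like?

[2,2,2,4,3,4,3,4,2]

pivot=2
j stops at 8 (2), i stops at 0 (2); swap ⇒ [2,4,2,4,3,2,3,4,2]
j stops at 5 (2), i stops at 1 (4); swap ⇒ [2,2,2,4,3,4,3,4,2]
j stops at 2, i stops at 2; i≥j ⇒ return 2. A=[2,2,2,4,3,4,3,4,2]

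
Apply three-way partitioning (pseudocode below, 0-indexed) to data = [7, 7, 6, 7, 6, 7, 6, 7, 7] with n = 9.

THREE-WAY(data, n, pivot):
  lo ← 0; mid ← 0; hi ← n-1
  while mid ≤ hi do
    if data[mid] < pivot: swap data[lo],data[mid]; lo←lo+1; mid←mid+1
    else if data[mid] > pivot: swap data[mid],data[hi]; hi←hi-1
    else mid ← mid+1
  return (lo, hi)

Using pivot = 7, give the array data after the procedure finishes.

[6, 6, 6, 7, 7, 7, 7, 7, 7]

lo=0 mid=0 hi=8
7=7: mid=1
7=7: mid=2
6<7: swap(0,2), lo=1 mid=3 ⇒ [6, 7, 7, 7, 6, 7, 6, 7, 7]
7=7: mid=4
6<7: swap(1,4), lo=2 mid=5 ⇒ [6, 6, 7, 7, 7, 7, 6, 7, 7]
7=7: mid=6
6<7: swap(2,6), lo=3 mid=7 ⇒ [6, 6, 6, 7, 7, 7, 7, 7, 7]
7=7: mid=8
7=7: mid=9
done. lo=3 hi=8; data=[6, 6, 6, 7, 7, 7, 7, 7, 7]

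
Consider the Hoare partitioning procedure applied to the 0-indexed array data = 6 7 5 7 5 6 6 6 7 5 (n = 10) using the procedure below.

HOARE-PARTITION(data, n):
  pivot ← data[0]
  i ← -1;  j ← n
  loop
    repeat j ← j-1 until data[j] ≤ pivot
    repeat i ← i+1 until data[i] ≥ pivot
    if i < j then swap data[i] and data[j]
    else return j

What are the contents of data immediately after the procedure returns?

5 6 5 6 5 6 7 7 7 6

pivot=6
j stops at 9 (5), i stops at 0 (6); swap ⇒ 5 7 5 7 5 6 6 6 7 6
j stops at 7 (6), i stops at 1 (7); swap ⇒ 5 6 5 7 5 6 6 7 7 6
j stops at 6 (6), i stops at 3 (7); swap ⇒ 5 6 5 6 5 6 7 7 7 6
j stops at 5, i stops at 5; i≥j ⇒ return 5. data=5 6 5 6 5 6 7 7 7 6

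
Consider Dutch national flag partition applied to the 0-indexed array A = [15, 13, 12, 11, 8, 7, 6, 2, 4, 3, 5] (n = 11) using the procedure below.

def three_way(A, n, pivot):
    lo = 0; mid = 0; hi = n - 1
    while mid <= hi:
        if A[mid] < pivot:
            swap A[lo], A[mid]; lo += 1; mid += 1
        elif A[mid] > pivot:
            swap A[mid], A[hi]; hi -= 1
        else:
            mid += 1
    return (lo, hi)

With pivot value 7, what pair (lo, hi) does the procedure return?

pivot = 7; lo=0, mid=0, hi=10
A[mid]=15>7: swap A[0],A[10]; hi=9 → [5, 13, 12, 11, 8, 7, 6, 2, 4, 3, 15]
A[mid]=5<7: swap A[0],A[0]; lo=1,mid=1 → [5, 13, 12, 11, 8, 7, 6, 2, 4, 3, 15]
A[mid]=13>7: swap A[1],A[9]; hi=8 → [5, 3, 12, 11, 8, 7, 6, 2, 4, 13, 15]
A[mid]=3<7: swap A[1],A[1]; lo=2,mid=2 → [5, 3, 12, 11, 8, 7, 6, 2, 4, 13, 15]
A[mid]=12>7: swap A[2],A[8]; hi=7 → [5, 3, 4, 11, 8, 7, 6, 2, 12, 13, 15]
A[mid]=4<7: swap A[2],A[2]; lo=3,mid=3 → [5, 3, 4, 11, 8, 7, 6, 2, 12, 13, 15]
A[mid]=11>7: swap A[3],A[7]; hi=6 → [5, 3, 4, 2, 8, 7, 6, 11, 12, 13, 15]
A[mid]=2<7: swap A[3],A[3]; lo=4,mid=4 → [5, 3, 4, 2, 8, 7, 6, 11, 12, 13, 15]
A[mid]=8>7: swap A[4],A[6]; hi=5 → [5, 3, 4, 2, 6, 7, 8, 11, 12, 13, 15]
A[mid]=6<7: swap A[4],A[4]; lo=5,mid=5 → [5, 3, 4, 2, 6, 7, 8, 11, 12, 13, 15]
A[mid]=7=7: mid=6
end: lo=5, hi=5; A = [5, 3, 4, 2, 6, 7, 8, 11, 12, 13, 15]

(5, 5)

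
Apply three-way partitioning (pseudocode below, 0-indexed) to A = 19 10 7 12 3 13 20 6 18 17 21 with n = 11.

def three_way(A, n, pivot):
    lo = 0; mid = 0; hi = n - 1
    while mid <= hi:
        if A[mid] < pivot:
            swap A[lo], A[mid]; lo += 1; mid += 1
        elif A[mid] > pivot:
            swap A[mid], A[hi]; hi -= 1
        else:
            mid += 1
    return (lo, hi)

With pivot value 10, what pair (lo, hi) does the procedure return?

(3, 3)

pivot = 10; lo=0, mid=0, hi=10
A[mid]=19>10: swap A[0],A[10]; hi=9 → 21 10 7 12 3 13 20 6 18 17 19
A[mid]=21>10: swap A[0],A[9]; hi=8 → 17 10 7 12 3 13 20 6 18 21 19
A[mid]=17>10: swap A[0],A[8]; hi=7 → 18 10 7 12 3 13 20 6 17 21 19
A[mid]=18>10: swap A[0],A[7]; hi=6 → 6 10 7 12 3 13 20 18 17 21 19
A[mid]=6<10: swap A[0],A[0]; lo=1,mid=1 → 6 10 7 12 3 13 20 18 17 21 19
A[mid]=10=10: mid=2
A[mid]=7<10: swap A[1],A[2]; lo=2,mid=3 → 6 7 10 12 3 13 20 18 17 21 19
A[mid]=12>10: swap A[3],A[6]; hi=5 → 6 7 10 20 3 13 12 18 17 21 19
A[mid]=20>10: swap A[3],A[5]; hi=4 → 6 7 10 13 3 20 12 18 17 21 19
A[mid]=13>10: swap A[3],A[4]; hi=3 → 6 7 10 3 13 20 12 18 17 21 19
A[mid]=3<10: swap A[2],A[3]; lo=3,mid=4 → 6 7 3 10 13 20 12 18 17 21 19
end: lo=3, hi=3; A = 6 7 3 10 13 20 12 18 17 21 19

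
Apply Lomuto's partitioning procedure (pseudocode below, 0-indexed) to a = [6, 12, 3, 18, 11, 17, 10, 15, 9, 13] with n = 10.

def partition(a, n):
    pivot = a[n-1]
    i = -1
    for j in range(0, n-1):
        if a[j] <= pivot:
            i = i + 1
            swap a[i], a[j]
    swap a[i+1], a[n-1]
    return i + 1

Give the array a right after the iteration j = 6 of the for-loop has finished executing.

[6, 12, 3, 11, 10, 17, 18, 15, 9, 13]

pivot=13, i=-1
j=0: 6≤13, i=0, swap(0,0) ⇒ [6, 12, 3, 18, 11, 17, 10, 15, 9, 13]
j=1: 12≤13, i=1, swap(1,1) ⇒ [6, 12, 3, 18, 11, 17, 10, 15, 9, 13]
j=2: 3≤13, i=2, swap(2,2) ⇒ [6, 12, 3, 18, 11, 17, 10, 15, 9, 13]
j=3: 18>13, skip
j=4: 11≤13, i=3, swap(3,4) ⇒ [6, 12, 3, 11, 18, 17, 10, 15, 9, 13]
j=5: 17>13, skip
j=6: 10≤13, i=4, swap(4,6) ⇒ [6, 12, 3, 11, 10, 17, 18, 15, 9, 13]
(after j=6) a = [6, 12, 3, 11, 10, 17, 18, 15, 9, 13]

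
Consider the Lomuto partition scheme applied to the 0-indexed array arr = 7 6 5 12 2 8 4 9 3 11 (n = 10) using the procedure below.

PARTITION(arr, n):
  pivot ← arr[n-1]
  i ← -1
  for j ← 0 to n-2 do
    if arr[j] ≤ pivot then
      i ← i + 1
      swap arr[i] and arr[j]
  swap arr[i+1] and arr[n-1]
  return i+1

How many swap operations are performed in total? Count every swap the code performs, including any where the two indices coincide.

9

pivot=11, i=-1
j=0: 7≤11, i=0, swap(0,0) ⇒ 7 6 5 12 2 8 4 9 3 11
j=1: 6≤11, i=1, swap(1,1) ⇒ 7 6 5 12 2 8 4 9 3 11
j=2: 5≤11, i=2, swap(2,2) ⇒ 7 6 5 12 2 8 4 9 3 11
j=3: 12>11, skip
j=4: 2≤11, i=3, swap(3,4) ⇒ 7 6 5 2 12 8 4 9 3 11
j=5: 8≤11, i=4, swap(4,5) ⇒ 7 6 5 2 8 12 4 9 3 11
j=6: 4≤11, i=5, swap(5,6) ⇒ 7 6 5 2 8 4 12 9 3 11
j=7: 9≤11, i=6, swap(6,7) ⇒ 7 6 5 2 8 4 9 12 3 11
j=8: 3≤11, i=7, swap(7,8) ⇒ 7 6 5 2 8 4 9 3 12 11
swap(8,9) ⇒ 7 6 5 2 8 4 9 3 11 12; return 8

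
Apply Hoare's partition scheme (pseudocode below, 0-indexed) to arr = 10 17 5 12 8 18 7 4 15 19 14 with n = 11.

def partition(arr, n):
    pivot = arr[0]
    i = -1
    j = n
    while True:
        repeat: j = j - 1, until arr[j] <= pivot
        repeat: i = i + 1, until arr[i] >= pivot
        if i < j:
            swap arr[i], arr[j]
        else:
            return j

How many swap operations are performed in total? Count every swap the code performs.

pivot = arr[0] = 10; i = -1, j = 11
j→7 (arr[7]=4≤10), i→0 (arr[0]=10≥10); i<j, swap → 4 17 5 12 8 18 7 10 15 19 14
j→6 (arr[6]=7≤10), i→1 (arr[1]=17≥10); i<j, swap → 4 7 5 12 8 18 17 10 15 19 14
j→4 (arr[4]=8≤10), i→3 (arr[3]=12≥10); i<j, swap → 4 7 5 8 12 18 17 10 15 19 14
j→3, i→4; i≥j, return j=3. arr = 4 7 5 8 12 18 17 10 15 19 14

3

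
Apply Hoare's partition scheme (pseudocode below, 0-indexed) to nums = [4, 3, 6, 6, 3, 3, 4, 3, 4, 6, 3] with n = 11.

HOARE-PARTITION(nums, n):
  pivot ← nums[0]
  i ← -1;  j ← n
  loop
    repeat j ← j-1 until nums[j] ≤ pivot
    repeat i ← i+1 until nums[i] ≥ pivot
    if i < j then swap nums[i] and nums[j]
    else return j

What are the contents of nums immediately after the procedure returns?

pivot=4
j stops at 10 (3), i stops at 0 (4); swap ⇒ [3, 3, 6, 6, 3, 3, 4, 3, 4, 6, 4]
j stops at 8 (4), i stops at 2 (6); swap ⇒ [3, 3, 4, 6, 3, 3, 4, 3, 6, 6, 4]
j stops at 7 (3), i stops at 3 (6); swap ⇒ [3, 3, 4, 3, 3, 3, 4, 6, 6, 6, 4]
j stops at 6, i stops at 6; i≥j ⇒ return 6. nums=[3, 3, 4, 3, 3, 3, 4, 6, 6, 6, 4]

[3, 3, 4, 3, 3, 3, 4, 6, 6, 6, 4]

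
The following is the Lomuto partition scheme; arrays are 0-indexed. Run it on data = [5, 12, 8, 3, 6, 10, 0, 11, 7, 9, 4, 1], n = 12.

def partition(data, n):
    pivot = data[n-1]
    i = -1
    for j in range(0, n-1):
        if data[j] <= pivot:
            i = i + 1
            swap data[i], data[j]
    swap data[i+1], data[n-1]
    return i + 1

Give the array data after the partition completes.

[0, 1, 8, 3, 6, 10, 5, 11, 7, 9, 4, 12]

pivot = data[11] = 1; i = -1
j=0: data[0]=5 > 1 → no swap
j=1: data[1]=12 > 1 → no swap
j=2: data[2]=8 > 1 → no swap
j=3: data[3]=3 > 1 → no swap
j=4: data[4]=6 > 1 → no swap
j=5: data[5]=10 > 1 → no swap
j=6: data[6]=0 ≤ 1 → i=0, swap data[0],data[6] → [0, 12, 8, 3, 6, 10, 5, 11, 7, 9, 4, 1]
j=7: data[7]=11 > 1 → no swap
j=8: data[8]=7 > 1 → no swap
j=9: data[9]=9 > 1 → no swap
j=10: data[10]=4 > 1 → no swap
final swap data[1],data[11] → [0, 1, 8, 3, 6, 10, 5, 11, 7, 9, 4, 12]; return 1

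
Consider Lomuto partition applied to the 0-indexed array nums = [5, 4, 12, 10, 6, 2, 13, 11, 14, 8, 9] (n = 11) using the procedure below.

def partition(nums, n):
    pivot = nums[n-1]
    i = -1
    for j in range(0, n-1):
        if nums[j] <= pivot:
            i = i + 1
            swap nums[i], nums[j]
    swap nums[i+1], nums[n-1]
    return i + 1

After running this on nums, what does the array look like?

pivot=9, i=-1
j=0: 5≤9, i=0, swap(0,0) ⇒ [5, 4, 12, 10, 6, 2, 13, 11, 14, 8, 9]
j=1: 4≤9, i=1, swap(1,1) ⇒ [5, 4, 12, 10, 6, 2, 13, 11, 14, 8, 9]
j=2: 12>9, skip
j=3: 10>9, skip
j=4: 6≤9, i=2, swap(2,4) ⇒ [5, 4, 6, 10, 12, 2, 13, 11, 14, 8, 9]
j=5: 2≤9, i=3, swap(3,5) ⇒ [5, 4, 6, 2, 12, 10, 13, 11, 14, 8, 9]
j=6: 13>9, skip
j=7: 11>9, skip
j=8: 14>9, skip
j=9: 8≤9, i=4, swap(4,9) ⇒ [5, 4, 6, 2, 8, 10, 13, 11, 14, 12, 9]
swap(5,10) ⇒ [5, 4, 6, 2, 8, 9, 13, 11, 14, 12, 10]; return 5

[5, 4, 6, 2, 8, 9, 13, 11, 14, 12, 10]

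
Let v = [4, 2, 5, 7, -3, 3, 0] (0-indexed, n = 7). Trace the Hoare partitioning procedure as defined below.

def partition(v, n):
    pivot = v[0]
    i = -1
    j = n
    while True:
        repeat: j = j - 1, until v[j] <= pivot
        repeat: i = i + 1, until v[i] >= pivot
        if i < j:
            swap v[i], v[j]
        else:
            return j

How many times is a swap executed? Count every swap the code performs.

3

pivot = v[0] = 4; i = -1, j = 7
j→6 (v[6]=0≤4), i→0 (v[0]=4≥4); i<j, swap → [0, 2, 5, 7, -3, 3, 4]
j→5 (v[5]=3≤4), i→2 (v[2]=5≥4); i<j, swap → [0, 2, 3, 7, -3, 5, 4]
j→4 (v[4]=-3≤4), i→3 (v[3]=7≥4); i<j, swap → [0, 2, 3, -3, 7, 5, 4]
j→3, i→4; i≥j, return j=3. v = [0, 2, 3, -3, 7, 5, 4]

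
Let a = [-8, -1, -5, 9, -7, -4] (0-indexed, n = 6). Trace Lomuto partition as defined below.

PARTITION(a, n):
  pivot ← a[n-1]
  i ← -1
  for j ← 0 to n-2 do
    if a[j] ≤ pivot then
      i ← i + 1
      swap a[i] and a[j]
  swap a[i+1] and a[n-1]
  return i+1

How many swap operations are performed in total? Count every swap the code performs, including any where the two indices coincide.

pivot = a[5] = -4; i = -1
j=0: a[0]=-8 ≤ -4 → i=0, swap a[0],a[0] (no change) → [-8, -1, -5, 9, -7, -4]
j=1: a[1]=-1 > -4 → no swap
j=2: a[2]=-5 ≤ -4 → i=1, swap a[1],a[2] → [-8, -5, -1, 9, -7, -4]
j=3: a[3]=9 > -4 → no swap
j=4: a[4]=-7 ≤ -4 → i=2, swap a[2],a[4] → [-8, -5, -7, 9, -1, -4]
final swap a[3],a[5] → [-8, -5, -7, -4, -1, 9]; return 3

4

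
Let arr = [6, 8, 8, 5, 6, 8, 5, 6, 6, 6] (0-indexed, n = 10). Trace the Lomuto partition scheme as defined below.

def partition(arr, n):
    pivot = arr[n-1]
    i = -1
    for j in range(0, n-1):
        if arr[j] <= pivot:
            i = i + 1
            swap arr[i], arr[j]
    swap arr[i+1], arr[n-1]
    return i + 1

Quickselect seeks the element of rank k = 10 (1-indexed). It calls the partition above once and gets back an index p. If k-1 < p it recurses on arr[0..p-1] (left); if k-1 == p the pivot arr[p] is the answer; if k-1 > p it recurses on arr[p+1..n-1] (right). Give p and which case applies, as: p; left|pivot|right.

pivot = arr[9] = 6; i = -1
j=0: arr[0]=6 ≤ 6 → i=0, swap arr[0],arr[0] (no change) → [6, 8, 8, 5, 6, 8, 5, 6, 6, 6]
j=1: arr[1]=8 > 6 → no swap
j=2: arr[2]=8 > 6 → no swap
j=3: arr[3]=5 ≤ 6 → i=1, swap arr[1],arr[3] → [6, 5, 8, 8, 6, 8, 5, 6, 6, 6]
j=4: arr[4]=6 ≤ 6 → i=2, swap arr[2],arr[4] → [6, 5, 6, 8, 8, 8, 5, 6, 6, 6]
j=5: arr[5]=8 > 6 → no swap
j=6: arr[6]=5 ≤ 6 → i=3, swap arr[3],arr[6] → [6, 5, 6, 5, 8, 8, 8, 6, 6, 6]
j=7: arr[7]=6 ≤ 6 → i=4, swap arr[4],arr[7] → [6, 5, 6, 5, 6, 8, 8, 8, 6, 6]
j=8: arr[8]=6 ≤ 6 → i=5, swap arr[5],arr[8] → [6, 5, 6, 5, 6, 6, 8, 8, 8, 6]
final swap arr[6],arr[9] → [6, 5, 6, 5, 6, 6, 6, 8, 8, 8]; return 6
p = 6; k-1 = 9 > 6 ⇒ right

6; right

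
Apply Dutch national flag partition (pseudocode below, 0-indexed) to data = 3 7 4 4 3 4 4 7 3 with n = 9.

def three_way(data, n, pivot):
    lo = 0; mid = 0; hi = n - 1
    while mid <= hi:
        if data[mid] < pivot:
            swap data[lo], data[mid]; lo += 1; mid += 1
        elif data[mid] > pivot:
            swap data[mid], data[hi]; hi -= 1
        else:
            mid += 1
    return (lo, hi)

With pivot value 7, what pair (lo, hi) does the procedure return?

(7, 8)

lo=0 mid=0 hi=8
3<7: swap(0,0), lo=1 mid=1 ⇒ 3 7 4 4 3 4 4 7 3
7=7: mid=2
4<7: swap(1,2), lo=2 mid=3 ⇒ 3 4 7 4 3 4 4 7 3
4<7: swap(2,3), lo=3 mid=4 ⇒ 3 4 4 7 3 4 4 7 3
3<7: swap(3,4), lo=4 mid=5 ⇒ 3 4 4 3 7 4 4 7 3
4<7: swap(4,5), lo=5 mid=6 ⇒ 3 4 4 3 4 7 4 7 3
4<7: swap(5,6), lo=6 mid=7 ⇒ 3 4 4 3 4 4 7 7 3
7=7: mid=8
3<7: swap(6,8), lo=7 mid=9 ⇒ 3 4 4 3 4 4 3 7 7
done. lo=7 hi=8; data=3 4 4 3 4 4 3 7 7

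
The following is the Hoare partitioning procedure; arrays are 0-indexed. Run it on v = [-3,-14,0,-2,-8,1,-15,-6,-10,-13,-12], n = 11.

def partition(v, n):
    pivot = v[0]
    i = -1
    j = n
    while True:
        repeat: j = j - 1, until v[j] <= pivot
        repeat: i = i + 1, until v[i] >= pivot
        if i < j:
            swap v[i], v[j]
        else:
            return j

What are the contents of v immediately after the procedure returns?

pivot = v[0] = -3; i = -1, j = 11
j→10 (v[10]=-12≤-3), i→0 (v[0]=-3≥-3); i<j, swap → [-12,-14,0,-2,-8,1,-15,-6,-10,-13,-3]
j→9 (v[9]=-13≤-3), i→2 (v[2]=0≥-3); i<j, swap → [-12,-14,-13,-2,-8,1,-15,-6,-10,0,-3]
j→8 (v[8]=-10≤-3), i→3 (v[3]=-2≥-3); i<j, swap → [-12,-14,-13,-10,-8,1,-15,-6,-2,0,-3]
j→7 (v[7]=-6≤-3), i→5 (v[5]=1≥-3); i<j, swap → [-12,-14,-13,-10,-8,-6,-15,1,-2,0,-3]
j→6, i→7; i≥j, return j=6. v = [-12,-14,-13,-10,-8,-6,-15,1,-2,0,-3]

[-12,-14,-13,-10,-8,-6,-15,1,-2,0,-3]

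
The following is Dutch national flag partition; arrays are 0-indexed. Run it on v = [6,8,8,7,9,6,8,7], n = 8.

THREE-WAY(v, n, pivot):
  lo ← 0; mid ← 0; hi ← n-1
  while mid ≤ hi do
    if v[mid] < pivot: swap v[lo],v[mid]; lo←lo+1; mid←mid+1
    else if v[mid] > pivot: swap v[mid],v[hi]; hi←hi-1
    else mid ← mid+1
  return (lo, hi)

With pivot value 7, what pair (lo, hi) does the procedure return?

pivot = 7; lo=0, mid=0, hi=7
v[mid]=6<7: swap v[0],v[0]; lo=1,mid=1 → [6,8,8,7,9,6,8,7]
v[mid]=8>7: swap v[1],v[7]; hi=6 → [6,7,8,7,9,6,8,8]
v[mid]=7=7: mid=2
v[mid]=8>7: swap v[2],v[6]; hi=5 → [6,7,8,7,9,6,8,8]
v[mid]=8>7: swap v[2],v[5]; hi=4 → [6,7,6,7,9,8,8,8]
v[mid]=6<7: swap v[1],v[2]; lo=2,mid=3 → [6,6,7,7,9,8,8,8]
v[mid]=7=7: mid=4
v[mid]=9>7: swap v[4],v[4]; hi=3 → [6,6,7,7,9,8,8,8]
end: lo=2, hi=3; v = [6,6,7,7,9,8,8,8]

(2, 3)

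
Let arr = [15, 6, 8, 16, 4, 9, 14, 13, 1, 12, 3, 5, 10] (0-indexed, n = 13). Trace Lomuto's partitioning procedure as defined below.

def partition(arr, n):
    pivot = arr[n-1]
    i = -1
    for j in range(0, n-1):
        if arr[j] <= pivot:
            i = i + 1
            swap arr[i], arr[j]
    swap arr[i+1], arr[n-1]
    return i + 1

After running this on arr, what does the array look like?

pivot=10, i=-1
j=0: 15>10, skip
j=1: 6≤10, i=0, swap(0,1) ⇒ [6, 15, 8, 16, 4, 9, 14, 13, 1, 12, 3, 5, 10]
j=2: 8≤10, i=1, swap(1,2) ⇒ [6, 8, 15, 16, 4, 9, 14, 13, 1, 12, 3, 5, 10]
j=3: 16>10, skip
j=4: 4≤10, i=2, swap(2,4) ⇒ [6, 8, 4, 16, 15, 9, 14, 13, 1, 12, 3, 5, 10]
j=5: 9≤10, i=3, swap(3,5) ⇒ [6, 8, 4, 9, 15, 16, 14, 13, 1, 12, 3, 5, 10]
j=6: 14>10, skip
j=7: 13>10, skip
j=8: 1≤10, i=4, swap(4,8) ⇒ [6, 8, 4, 9, 1, 16, 14, 13, 15, 12, 3, 5, 10]
j=9: 12>10, skip
j=10: 3≤10, i=5, swap(5,10) ⇒ [6, 8, 4, 9, 1, 3, 14, 13, 15, 12, 16, 5, 10]
j=11: 5≤10, i=6, swap(6,11) ⇒ [6, 8, 4, 9, 1, 3, 5, 13, 15, 12, 16, 14, 10]
swap(7,12) ⇒ [6, 8, 4, 9, 1, 3, 5, 10, 15, 12, 16, 14, 13]; return 7

[6, 8, 4, 9, 1, 3, 5, 10, 15, 12, 16, 14, 13]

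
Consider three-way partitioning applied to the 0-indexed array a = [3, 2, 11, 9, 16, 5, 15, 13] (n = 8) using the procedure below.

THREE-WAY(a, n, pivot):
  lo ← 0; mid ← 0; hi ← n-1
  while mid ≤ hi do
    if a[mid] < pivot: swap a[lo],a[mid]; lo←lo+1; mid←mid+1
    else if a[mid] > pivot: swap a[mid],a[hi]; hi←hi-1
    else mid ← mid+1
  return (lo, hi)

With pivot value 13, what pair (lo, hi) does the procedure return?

(5, 5)

pivot = 13; lo=0, mid=0, hi=7
a[mid]=3<13: swap a[0],a[0]; lo=1,mid=1 → [3, 2, 11, 9, 16, 5, 15, 13]
a[mid]=2<13: swap a[1],a[1]; lo=2,mid=2 → [3, 2, 11, 9, 16, 5, 15, 13]
a[mid]=11<13: swap a[2],a[2]; lo=3,mid=3 → [3, 2, 11, 9, 16, 5, 15, 13]
a[mid]=9<13: swap a[3],a[3]; lo=4,mid=4 → [3, 2, 11, 9, 16, 5, 15, 13]
a[mid]=16>13: swap a[4],a[7]; hi=6 → [3, 2, 11, 9, 13, 5, 15, 16]
a[mid]=13=13: mid=5
a[mid]=5<13: swap a[4],a[5]; lo=5,mid=6 → [3, 2, 11, 9, 5, 13, 15, 16]
a[mid]=15>13: swap a[6],a[6]; hi=5 → [3, 2, 11, 9, 5, 13, 15, 16]
end: lo=5, hi=5; a = [3, 2, 11, 9, 5, 13, 15, 16]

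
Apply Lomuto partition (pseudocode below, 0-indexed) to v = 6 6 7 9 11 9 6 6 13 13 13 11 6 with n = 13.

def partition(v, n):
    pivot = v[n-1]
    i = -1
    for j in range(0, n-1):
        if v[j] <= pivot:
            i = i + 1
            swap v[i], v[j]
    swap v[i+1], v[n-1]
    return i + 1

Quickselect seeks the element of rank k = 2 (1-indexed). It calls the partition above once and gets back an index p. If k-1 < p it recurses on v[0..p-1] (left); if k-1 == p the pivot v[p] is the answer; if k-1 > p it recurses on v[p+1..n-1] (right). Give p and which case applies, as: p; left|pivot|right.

4; left

pivot=6, i=-1
j=0: 6≤6, i=0, swap(0,0) ⇒ 6 6 7 9 11 9 6 6 13 13 13 11 6
j=1: 6≤6, i=1, swap(1,1) ⇒ 6 6 7 9 11 9 6 6 13 13 13 11 6
j=2: 7>6, skip
j=3: 9>6, skip
j=4: 11>6, skip
j=5: 9>6, skip
j=6: 6≤6, i=2, swap(2,6) ⇒ 6 6 6 9 11 9 7 6 13 13 13 11 6
j=7: 6≤6, i=3, swap(3,7) ⇒ 6 6 6 6 11 9 7 9 13 13 13 11 6
j=8: 13>6, skip
j=9: 13>6, skip
j=10: 13>6, skip
j=11: 11>6, skip
swap(4,12) ⇒ 6 6 6 6 6 9 7 9 13 13 13 11 11; return 4
p = 4; k-1 = 1 < 4 ⇒ left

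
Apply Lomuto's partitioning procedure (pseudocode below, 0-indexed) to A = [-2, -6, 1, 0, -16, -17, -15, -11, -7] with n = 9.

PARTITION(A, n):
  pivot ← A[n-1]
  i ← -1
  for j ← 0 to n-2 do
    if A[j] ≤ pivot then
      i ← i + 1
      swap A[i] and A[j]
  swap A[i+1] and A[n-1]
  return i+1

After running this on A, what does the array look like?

pivot=-7, i=-1
j=0: -2>-7, skip
j=1: -6>-7, skip
j=2: 1>-7, skip
j=3: 0>-7, skip
j=4: -16≤-7, i=0, swap(0,4) ⇒ [-16, -6, 1, 0, -2, -17, -15, -11, -7]
j=5: -17≤-7, i=1, swap(1,5) ⇒ [-16, -17, 1, 0, -2, -6, -15, -11, -7]
j=6: -15≤-7, i=2, swap(2,6) ⇒ [-16, -17, -15, 0, -2, -6, 1, -11, -7]
j=7: -11≤-7, i=3, swap(3,7) ⇒ [-16, -17, -15, -11, -2, -6, 1, 0, -7]
swap(4,8) ⇒ [-16, -17, -15, -11, -7, -6, 1, 0, -2]; return 4

[-16, -17, -15, -11, -7, -6, 1, 0, -2]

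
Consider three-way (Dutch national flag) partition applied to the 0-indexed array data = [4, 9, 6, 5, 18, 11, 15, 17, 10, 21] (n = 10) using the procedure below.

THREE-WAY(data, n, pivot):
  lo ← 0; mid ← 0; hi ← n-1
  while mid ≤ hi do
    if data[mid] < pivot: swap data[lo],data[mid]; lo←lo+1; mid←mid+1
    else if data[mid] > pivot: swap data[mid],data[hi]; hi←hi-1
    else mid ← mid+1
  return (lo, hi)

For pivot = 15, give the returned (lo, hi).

lo=0 mid=0 hi=9
4<15: swap(0,0), lo=1 mid=1 ⇒ [4, 9, 6, 5, 18, 11, 15, 17, 10, 21]
9<15: swap(1,1), lo=2 mid=2 ⇒ [4, 9, 6, 5, 18, 11, 15, 17, 10, 21]
6<15: swap(2,2), lo=3 mid=3 ⇒ [4, 9, 6, 5, 18, 11, 15, 17, 10, 21]
5<15: swap(3,3), lo=4 mid=4 ⇒ [4, 9, 6, 5, 18, 11, 15, 17, 10, 21]
18>15: swap(4,9), hi=8 ⇒ [4, 9, 6, 5, 21, 11, 15, 17, 10, 18]
21>15: swap(4,8), hi=7 ⇒ [4, 9, 6, 5, 10, 11, 15, 17, 21, 18]
10<15: swap(4,4), lo=5 mid=5 ⇒ [4, 9, 6, 5, 10, 11, 15, 17, 21, 18]
11<15: swap(5,5), lo=6 mid=6 ⇒ [4, 9, 6, 5, 10, 11, 15, 17, 21, 18]
15=15: mid=7
17>15: swap(7,7), hi=6 ⇒ [4, 9, 6, 5, 10, 11, 15, 17, 21, 18]
done. lo=6 hi=6; data=[4, 9, 6, 5, 10, 11, 15, 17, 21, 18]

(6, 6)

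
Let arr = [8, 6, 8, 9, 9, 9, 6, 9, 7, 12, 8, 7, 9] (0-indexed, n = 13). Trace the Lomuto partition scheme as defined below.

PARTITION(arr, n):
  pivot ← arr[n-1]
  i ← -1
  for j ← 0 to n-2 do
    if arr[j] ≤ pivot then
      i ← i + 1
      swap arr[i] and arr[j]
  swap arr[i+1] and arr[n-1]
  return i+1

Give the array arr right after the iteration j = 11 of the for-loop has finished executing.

[8, 6, 8, 9, 9, 9, 6, 9, 7, 8, 7, 12, 9]

pivot=9, i=-1
j=0: 8≤9, i=0, swap(0,0) ⇒ [8, 6, 8, 9, 9, 9, 6, 9, 7, 12, 8, 7, 9]
j=1: 6≤9, i=1, swap(1,1) ⇒ [8, 6, 8, 9, 9, 9, 6, 9, 7, 12, 8, 7, 9]
j=2: 8≤9, i=2, swap(2,2) ⇒ [8, 6, 8, 9, 9, 9, 6, 9, 7, 12, 8, 7, 9]
j=3: 9≤9, i=3, swap(3,3) ⇒ [8, 6, 8, 9, 9, 9, 6, 9, 7, 12, 8, 7, 9]
j=4: 9≤9, i=4, swap(4,4) ⇒ [8, 6, 8, 9, 9, 9, 6, 9, 7, 12, 8, 7, 9]
j=5: 9≤9, i=5, swap(5,5) ⇒ [8, 6, 8, 9, 9, 9, 6, 9, 7, 12, 8, 7, 9]
j=6: 6≤9, i=6, swap(6,6) ⇒ [8, 6, 8, 9, 9, 9, 6, 9, 7, 12, 8, 7, 9]
j=7: 9≤9, i=7, swap(7,7) ⇒ [8, 6, 8, 9, 9, 9, 6, 9, 7, 12, 8, 7, 9]
j=8: 7≤9, i=8, swap(8,8) ⇒ [8, 6, 8, 9, 9, 9, 6, 9, 7, 12, 8, 7, 9]
j=9: 12>9, skip
j=10: 8≤9, i=9, swap(9,10) ⇒ [8, 6, 8, 9, 9, 9, 6, 9, 7, 8, 12, 7, 9]
j=11: 7≤9, i=10, swap(10,11) ⇒ [8, 6, 8, 9, 9, 9, 6, 9, 7, 8, 7, 12, 9]
(after j=11) arr = [8, 6, 8, 9, 9, 9, 6, 9, 7, 8, 7, 12, 9]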